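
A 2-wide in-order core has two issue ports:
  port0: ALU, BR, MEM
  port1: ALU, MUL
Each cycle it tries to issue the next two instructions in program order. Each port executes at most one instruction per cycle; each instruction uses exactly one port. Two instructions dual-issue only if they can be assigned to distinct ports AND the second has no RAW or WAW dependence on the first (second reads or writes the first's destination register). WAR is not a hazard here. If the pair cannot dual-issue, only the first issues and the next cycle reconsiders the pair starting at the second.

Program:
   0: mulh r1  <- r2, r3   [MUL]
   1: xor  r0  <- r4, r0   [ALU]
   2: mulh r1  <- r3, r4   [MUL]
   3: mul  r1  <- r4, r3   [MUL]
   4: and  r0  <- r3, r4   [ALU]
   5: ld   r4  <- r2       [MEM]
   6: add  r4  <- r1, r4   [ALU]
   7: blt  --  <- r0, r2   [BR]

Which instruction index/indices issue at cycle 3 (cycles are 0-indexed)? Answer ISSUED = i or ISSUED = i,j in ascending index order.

[0] i0,i1  mulh.MUL/xor.ALU  -- 2-wide
[1] i2  mulh.MUL  -- no-port MUL/MUL
[2] i3,i4  mul.MUL/and.ALU  -- 2-wide
[3] i5  ld.MEM  -- RAW+WAW r4
[4] i6,i7  add.ALU/blt.BR  -- 2-wide

ISSUED = 5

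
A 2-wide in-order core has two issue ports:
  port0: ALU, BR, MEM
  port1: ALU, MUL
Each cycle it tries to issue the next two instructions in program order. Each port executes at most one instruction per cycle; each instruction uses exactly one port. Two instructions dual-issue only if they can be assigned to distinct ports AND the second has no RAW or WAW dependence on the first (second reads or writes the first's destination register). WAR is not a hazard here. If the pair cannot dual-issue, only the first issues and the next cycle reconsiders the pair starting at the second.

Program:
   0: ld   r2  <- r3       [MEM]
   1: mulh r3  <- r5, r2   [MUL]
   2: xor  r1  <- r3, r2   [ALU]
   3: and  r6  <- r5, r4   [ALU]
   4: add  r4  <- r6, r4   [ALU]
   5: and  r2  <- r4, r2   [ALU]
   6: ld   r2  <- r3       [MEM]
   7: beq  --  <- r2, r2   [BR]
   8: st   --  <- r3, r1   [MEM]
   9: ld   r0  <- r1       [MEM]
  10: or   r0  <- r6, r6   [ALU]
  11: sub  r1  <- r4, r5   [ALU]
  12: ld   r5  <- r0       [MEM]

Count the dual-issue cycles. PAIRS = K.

c0: i0 ld  RAW r2
c1: i1 mulh  RAW r3
c2: i2/i3 xor+and  dual
c3: i4 add  RAW r4
c4: i5 and  WAW r2
c5: i6 ld  no-port MEM/BR
c6: i7 beq  no-port BR/MEM
c7: i8 st  no-port MEM/MEM
c8: i9 ld  WAW r0
c9: i10/i11 or+sub  dual
c10: i12 ld  tail

PAIRS = 2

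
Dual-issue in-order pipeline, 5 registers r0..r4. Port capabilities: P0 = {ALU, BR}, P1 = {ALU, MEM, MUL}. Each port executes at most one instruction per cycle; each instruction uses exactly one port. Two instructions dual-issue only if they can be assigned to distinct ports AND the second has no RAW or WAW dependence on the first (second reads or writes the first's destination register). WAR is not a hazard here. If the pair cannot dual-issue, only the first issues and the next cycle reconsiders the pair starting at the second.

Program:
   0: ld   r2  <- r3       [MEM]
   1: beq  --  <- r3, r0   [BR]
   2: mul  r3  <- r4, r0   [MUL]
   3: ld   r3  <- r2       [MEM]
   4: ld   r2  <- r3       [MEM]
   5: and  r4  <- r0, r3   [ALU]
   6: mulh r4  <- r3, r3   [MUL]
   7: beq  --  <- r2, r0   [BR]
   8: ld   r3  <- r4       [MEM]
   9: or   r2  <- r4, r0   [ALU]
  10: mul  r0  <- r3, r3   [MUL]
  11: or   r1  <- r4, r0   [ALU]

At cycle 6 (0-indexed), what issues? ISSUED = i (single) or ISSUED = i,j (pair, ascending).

ISSUED = 10

[0] i0&i1  ld+beq  -- pair
[1] i2  mul  -- no-port MUL/MEM
[2] i3  ld  -- no-port MEM/MEM
[3] i4&i5  ld+and  -- pair
[4] i6&i7  mulh+beq  -- pair
[5] i8&i9  ld+or  -- pair
[6] i10  mul  -- RAW r0
[7] i11  or  -- tail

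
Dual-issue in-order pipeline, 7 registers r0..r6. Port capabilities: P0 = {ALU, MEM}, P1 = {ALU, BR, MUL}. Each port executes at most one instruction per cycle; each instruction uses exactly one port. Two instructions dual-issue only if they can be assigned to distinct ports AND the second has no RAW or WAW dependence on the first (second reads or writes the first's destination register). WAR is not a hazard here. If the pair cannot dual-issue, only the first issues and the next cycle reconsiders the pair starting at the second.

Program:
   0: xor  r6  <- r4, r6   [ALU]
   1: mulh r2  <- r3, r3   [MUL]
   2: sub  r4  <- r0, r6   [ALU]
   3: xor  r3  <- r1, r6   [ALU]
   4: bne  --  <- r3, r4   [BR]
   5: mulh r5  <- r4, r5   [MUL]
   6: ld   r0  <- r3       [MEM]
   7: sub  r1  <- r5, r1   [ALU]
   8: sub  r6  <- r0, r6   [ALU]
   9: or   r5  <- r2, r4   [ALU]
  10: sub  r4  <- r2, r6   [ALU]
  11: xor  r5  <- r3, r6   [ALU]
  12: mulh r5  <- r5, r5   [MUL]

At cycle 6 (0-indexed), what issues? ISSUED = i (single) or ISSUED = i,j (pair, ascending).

c0: i0/i1 xor/mulh  pair
c1: i2/i3 sub/xor  pair
c2: i4 bne  no-port BR/MUL
c3: i5/i6 mulh/ld  pair
c4: i7/i8 sub/sub  pair
c5: i9/i10 or/sub  pair
c6: i11 xor  RAW+WAW r5
c7: i12 mulh  tail

ISSUED = 11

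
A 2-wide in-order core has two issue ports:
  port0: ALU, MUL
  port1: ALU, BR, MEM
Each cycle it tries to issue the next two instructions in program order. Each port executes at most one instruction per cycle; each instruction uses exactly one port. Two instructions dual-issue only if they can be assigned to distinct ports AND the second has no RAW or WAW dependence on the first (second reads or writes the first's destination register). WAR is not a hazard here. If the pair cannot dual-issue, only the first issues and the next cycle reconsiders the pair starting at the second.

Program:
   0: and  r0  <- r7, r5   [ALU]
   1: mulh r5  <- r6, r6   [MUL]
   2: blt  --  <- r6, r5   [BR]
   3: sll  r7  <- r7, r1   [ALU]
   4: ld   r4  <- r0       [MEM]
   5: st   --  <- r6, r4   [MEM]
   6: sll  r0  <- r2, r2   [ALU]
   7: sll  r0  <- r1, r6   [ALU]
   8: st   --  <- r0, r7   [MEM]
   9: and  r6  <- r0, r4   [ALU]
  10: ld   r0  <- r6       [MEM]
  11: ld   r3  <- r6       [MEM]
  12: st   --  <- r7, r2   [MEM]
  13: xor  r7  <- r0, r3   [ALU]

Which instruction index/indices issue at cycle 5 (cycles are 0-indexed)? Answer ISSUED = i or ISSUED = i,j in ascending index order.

0. and;mulh @i0+i1  | pair
1. blt;sll @i2+i3  | pair
2. ld @i4  | no-port MEM/MEM
3. st;sll @i5+i6  | pair
4. sll @i7  | RAW r0
5. st;and @i8+i9  | pair
6. ld @i10  | no-port MEM/MEM
7. ld @i11  | no-port MEM/MEM
8. st;xor @i12+i13  | pair

ISSUED = 8,9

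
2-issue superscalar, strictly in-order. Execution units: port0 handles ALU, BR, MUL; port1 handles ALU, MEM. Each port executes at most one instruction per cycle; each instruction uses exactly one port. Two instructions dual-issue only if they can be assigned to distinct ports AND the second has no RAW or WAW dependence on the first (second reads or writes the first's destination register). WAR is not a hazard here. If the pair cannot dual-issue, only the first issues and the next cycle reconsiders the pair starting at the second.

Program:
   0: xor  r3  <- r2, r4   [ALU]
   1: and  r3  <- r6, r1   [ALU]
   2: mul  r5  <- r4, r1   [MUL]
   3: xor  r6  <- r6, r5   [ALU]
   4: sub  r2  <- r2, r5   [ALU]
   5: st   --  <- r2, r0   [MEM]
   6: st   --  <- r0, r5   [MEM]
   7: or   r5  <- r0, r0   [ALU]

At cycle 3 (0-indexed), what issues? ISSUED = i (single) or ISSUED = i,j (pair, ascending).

ISSUED = 5

0. xor @i0  | WAW r3
1. and;mul @i1,i2  | pair
2. xor;sub @i3,i4  | pair
3. st @i5  | no-port MEM/MEM
4. st;or @i6,i7  | pair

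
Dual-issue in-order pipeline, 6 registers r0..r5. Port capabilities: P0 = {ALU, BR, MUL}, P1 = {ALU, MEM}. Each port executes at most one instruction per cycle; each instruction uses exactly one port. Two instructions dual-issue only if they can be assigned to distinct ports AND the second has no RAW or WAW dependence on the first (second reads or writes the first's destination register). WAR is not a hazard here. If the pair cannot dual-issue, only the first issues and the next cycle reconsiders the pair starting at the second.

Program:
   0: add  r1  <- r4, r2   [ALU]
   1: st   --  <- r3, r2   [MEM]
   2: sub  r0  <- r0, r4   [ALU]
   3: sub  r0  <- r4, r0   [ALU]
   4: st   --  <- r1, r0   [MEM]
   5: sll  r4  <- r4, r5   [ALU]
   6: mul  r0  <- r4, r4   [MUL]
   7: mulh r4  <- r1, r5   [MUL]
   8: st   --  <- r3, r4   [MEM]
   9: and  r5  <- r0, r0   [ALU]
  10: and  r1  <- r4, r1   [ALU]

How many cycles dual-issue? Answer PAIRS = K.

PAIRS = 3

  cy0 -> i0/i1 (add.ALU st.MEM) 2-wide
  cy1 -> i2 (sub.ALU) RAW+WAW r0
  cy2 -> i3 (sub.ALU) RAW r0
  cy3 -> i4/i5 (st.MEM sll.ALU) 2-wide
  cy4 -> i6 (mul.MUL) no-port MUL/MUL
  cy5 -> i7 (mulh.MUL) RAW r4
  cy6 -> i8/i9 (st.MEM and.ALU) 2-wide
  cy7 -> i10 (and.ALU) tail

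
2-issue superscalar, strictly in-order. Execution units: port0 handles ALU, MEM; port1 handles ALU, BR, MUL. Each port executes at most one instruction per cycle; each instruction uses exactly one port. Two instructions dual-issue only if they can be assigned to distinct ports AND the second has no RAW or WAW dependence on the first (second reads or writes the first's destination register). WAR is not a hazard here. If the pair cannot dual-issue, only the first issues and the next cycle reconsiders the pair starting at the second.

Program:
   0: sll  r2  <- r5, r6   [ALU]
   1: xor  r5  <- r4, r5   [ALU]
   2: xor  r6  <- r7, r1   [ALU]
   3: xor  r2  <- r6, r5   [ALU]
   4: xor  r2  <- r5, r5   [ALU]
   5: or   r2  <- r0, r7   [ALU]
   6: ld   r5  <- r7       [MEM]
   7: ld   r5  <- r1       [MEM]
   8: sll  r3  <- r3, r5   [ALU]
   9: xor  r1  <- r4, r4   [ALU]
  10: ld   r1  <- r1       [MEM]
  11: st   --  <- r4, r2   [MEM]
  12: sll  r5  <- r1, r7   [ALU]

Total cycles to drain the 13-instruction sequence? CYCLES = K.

0. sll+xor @i0+i1  | dual
1. xor @i2  | RAW r6
2. xor @i3  | WAW r2
3. xor @i4  | WAW r2
4. or+ld @i5+i6  | dual
5. ld @i7  | RAW r5
6. sll+xor @i8+i9  | dual
7. ld @i10  | no-port MEM/MEM
8. st+sll @i11+i12  | dual

CYCLES = 9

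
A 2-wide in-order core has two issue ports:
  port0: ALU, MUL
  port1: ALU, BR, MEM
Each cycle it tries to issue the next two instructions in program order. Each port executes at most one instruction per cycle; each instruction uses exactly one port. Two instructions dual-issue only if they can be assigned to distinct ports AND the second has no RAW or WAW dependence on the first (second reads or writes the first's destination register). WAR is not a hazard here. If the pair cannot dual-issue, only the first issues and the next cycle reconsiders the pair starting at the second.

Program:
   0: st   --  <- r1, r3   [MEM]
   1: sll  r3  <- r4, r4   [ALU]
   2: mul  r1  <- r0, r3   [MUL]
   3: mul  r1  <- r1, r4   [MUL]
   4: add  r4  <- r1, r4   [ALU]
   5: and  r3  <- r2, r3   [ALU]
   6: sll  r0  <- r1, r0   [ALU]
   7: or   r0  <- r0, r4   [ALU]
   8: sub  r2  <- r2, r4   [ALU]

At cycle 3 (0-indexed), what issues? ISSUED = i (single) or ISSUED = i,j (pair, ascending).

ISSUED = 4,5

  cy0 -> i0+i1 (st.MEM/sll.ALU) 2-wide
  cy1 -> i2 (mul.MUL) no-port MUL/MUL
  cy2 -> i3 (mul.MUL) RAW r1
  cy3 -> i4+i5 (add.ALU/and.ALU) 2-wide
  cy4 -> i6 (sll.ALU) RAW+WAW r0
  cy5 -> i7+i8 (or.ALU/sub.ALU) 2-wide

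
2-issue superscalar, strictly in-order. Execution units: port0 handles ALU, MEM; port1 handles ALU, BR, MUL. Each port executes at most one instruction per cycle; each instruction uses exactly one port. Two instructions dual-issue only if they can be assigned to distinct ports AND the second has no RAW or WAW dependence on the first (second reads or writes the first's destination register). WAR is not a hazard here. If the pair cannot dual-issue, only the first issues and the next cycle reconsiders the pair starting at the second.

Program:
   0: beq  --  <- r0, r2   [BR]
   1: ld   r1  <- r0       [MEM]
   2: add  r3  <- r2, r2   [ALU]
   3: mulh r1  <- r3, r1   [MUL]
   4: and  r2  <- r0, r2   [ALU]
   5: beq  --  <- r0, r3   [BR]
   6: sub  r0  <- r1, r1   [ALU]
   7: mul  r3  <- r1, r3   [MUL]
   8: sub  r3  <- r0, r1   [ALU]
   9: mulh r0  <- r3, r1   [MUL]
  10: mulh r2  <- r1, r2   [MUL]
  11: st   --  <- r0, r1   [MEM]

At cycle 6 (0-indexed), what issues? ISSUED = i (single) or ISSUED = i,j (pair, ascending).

ISSUED = 9

0. beq ld @i0+i1  | dual
1. add @i2  | RAW r3
2. mulh and @i3+i4  | dual
3. beq sub @i5+i6  | dual
4. mul @i7  | WAW r3
5. sub @i8  | RAW r3
6. mulh @i9  | no-port MUL/MUL
7. mulh st @i10+i11  | dual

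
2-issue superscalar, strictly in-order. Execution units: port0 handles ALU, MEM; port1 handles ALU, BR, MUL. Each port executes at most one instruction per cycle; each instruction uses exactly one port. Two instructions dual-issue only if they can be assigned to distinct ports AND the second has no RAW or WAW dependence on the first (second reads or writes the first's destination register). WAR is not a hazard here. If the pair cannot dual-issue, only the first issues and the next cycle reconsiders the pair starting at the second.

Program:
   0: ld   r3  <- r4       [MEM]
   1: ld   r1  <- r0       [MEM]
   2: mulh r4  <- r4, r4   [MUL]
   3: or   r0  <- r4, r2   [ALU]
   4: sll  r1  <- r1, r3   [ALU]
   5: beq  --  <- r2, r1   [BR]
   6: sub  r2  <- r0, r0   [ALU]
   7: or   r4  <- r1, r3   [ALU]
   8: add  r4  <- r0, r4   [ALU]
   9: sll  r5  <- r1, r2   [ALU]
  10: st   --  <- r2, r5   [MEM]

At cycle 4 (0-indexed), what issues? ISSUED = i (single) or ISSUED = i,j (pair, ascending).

t=0 i0:ld.MEM ; no-port MEM/MEM
t=1 i1/i2:ld.MEM+mulh.MUL ; pair
t=2 i3/i4:or.ALU+sll.ALU ; pair
t=3 i5/i6:beq.BR+sub.ALU ; pair
t=4 i7:or.ALU ; RAW+WAW r4
t=5 i8/i9:add.ALU+sll.ALU ; pair
t=6 i10:st.MEM ; tail

ISSUED = 7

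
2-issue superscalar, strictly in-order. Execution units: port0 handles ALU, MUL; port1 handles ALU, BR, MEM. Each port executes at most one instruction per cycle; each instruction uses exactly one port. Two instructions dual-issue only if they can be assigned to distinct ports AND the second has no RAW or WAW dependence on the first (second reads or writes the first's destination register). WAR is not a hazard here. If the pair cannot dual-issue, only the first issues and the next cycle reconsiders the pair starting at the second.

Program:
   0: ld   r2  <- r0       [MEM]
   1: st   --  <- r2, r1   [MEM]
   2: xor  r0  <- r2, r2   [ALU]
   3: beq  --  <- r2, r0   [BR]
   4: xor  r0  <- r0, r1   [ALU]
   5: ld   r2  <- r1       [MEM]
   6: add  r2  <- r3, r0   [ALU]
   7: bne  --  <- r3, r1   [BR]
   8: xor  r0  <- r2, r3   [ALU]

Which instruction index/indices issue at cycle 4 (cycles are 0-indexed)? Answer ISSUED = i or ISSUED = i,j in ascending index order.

ISSUED = 6,7

c0: i0 ld  no-port MEM/MEM
c1: i1&i2 st;xor  dual
c2: i3&i4 beq;xor  dual
c3: i5 ld  WAW r2
c4: i6&i7 add;bne  dual
c5: i8 xor  tail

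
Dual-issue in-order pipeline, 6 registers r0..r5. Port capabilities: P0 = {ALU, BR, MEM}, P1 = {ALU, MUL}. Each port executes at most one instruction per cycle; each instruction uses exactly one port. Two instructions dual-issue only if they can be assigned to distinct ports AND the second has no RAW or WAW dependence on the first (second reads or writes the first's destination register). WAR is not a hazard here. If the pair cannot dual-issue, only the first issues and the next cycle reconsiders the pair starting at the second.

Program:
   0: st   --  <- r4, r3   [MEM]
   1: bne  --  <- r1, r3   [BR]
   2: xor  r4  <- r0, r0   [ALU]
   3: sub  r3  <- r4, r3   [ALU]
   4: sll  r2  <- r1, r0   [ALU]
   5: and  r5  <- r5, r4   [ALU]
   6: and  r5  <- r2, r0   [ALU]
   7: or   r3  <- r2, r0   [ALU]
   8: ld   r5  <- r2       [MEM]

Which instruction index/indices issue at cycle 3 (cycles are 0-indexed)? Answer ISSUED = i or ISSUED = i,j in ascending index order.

ISSUED = 5

0. st.MEM @i0  | no-port MEM/BR
1. bne.BR/xor.ALU @i1/i2  | pair
2. sub.ALU/sll.ALU @i3/i4  | pair
3. and.ALU @i5  | WAW r5
4. and.ALU/or.ALU @i6/i7  | pair
5. ld.MEM @i8  | tail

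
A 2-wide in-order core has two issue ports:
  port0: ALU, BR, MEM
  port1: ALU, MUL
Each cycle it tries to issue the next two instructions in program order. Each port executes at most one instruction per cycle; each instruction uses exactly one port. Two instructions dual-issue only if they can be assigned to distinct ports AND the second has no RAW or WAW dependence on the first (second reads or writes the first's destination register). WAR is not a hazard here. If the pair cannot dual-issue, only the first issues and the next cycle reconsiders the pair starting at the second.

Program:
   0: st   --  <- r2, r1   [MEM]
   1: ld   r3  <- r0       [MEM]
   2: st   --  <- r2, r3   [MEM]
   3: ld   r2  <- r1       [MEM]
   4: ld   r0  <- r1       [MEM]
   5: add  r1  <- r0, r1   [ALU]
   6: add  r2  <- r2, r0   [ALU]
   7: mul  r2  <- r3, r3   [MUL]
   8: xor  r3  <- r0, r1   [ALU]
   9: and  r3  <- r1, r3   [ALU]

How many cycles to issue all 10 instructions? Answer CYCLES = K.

CYCLES = 8

[0] i0  st  -- no-port MEM/MEM
[1] i1  ld  -- no-port MEM/MEM
[2] i2  st  -- no-port MEM/MEM
[3] i3  ld  -- no-port MEM/MEM
[4] i4  ld  -- RAW r0
[5] i5,i6  add/add  -- dual
[6] i7,i8  mul/xor  -- dual
[7] i9  and  -- tail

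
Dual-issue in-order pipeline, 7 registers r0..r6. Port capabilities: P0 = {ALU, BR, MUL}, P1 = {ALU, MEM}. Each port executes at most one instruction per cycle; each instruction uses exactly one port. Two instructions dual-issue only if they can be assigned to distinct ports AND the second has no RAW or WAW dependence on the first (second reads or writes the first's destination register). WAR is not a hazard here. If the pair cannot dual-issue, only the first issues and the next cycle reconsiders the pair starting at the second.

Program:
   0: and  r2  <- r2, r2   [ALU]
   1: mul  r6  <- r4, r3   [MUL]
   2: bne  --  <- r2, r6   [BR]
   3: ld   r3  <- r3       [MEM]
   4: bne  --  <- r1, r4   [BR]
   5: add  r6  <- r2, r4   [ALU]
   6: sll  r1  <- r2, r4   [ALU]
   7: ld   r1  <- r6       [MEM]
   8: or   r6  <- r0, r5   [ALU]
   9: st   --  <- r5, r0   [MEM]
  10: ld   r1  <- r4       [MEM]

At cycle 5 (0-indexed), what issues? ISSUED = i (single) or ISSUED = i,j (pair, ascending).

ISSUED = 9

c0: i0+i1 and/mul  dual
c1: i2+i3 bne/ld  dual
c2: i4+i5 bne/add  dual
c3: i6 sll  WAW r1
c4: i7+i8 ld/or  dual
c5: i9 st  no-port MEM/MEM
c6: i10 ld  tail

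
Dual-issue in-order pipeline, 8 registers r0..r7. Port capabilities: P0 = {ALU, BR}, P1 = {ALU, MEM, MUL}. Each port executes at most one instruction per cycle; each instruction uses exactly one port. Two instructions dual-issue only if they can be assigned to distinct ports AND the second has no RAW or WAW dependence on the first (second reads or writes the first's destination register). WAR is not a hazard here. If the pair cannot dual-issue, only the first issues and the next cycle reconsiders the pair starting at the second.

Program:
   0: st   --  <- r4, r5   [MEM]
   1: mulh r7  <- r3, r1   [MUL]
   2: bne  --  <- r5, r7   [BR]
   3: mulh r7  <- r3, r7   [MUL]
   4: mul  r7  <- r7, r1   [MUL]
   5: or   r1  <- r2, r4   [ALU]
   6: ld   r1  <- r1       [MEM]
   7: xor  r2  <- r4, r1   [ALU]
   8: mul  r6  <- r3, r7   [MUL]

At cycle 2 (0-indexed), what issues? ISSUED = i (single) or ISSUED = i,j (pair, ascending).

t=0 i0:st.MEM ; no-port MEM/MUL
t=1 i1:mulh.MUL ; RAW r7
t=2 i2+i3:bne.BR;mulh.MUL ; pair
t=3 i4+i5:mul.MUL;or.ALU ; pair
t=4 i6:ld.MEM ; RAW r1
t=5 i7+i8:xor.ALU;mul.MUL ; pair

ISSUED = 2,3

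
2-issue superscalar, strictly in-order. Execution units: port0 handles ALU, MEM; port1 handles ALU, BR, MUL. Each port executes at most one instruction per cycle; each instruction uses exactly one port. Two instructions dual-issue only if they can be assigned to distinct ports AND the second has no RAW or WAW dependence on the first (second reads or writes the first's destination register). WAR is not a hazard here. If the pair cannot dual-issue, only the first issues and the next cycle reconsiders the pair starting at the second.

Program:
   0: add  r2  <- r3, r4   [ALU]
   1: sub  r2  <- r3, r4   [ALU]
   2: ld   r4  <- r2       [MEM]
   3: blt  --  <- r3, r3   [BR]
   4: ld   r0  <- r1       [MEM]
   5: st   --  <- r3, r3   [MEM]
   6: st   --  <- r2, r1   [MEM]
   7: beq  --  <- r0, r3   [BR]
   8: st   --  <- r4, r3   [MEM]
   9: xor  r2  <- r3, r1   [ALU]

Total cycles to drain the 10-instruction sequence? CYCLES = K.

c0: i0 add.ALU  WAW r2
c1: i1 sub.ALU  RAW r2
c2: i2/i3 ld.MEM+blt.BR  pair
c3: i4 ld.MEM  no-port MEM/MEM
c4: i5 st.MEM  no-port MEM/MEM
c5: i6/i7 st.MEM+beq.BR  pair
c6: i8/i9 st.MEM+xor.ALU  pair

CYCLES = 7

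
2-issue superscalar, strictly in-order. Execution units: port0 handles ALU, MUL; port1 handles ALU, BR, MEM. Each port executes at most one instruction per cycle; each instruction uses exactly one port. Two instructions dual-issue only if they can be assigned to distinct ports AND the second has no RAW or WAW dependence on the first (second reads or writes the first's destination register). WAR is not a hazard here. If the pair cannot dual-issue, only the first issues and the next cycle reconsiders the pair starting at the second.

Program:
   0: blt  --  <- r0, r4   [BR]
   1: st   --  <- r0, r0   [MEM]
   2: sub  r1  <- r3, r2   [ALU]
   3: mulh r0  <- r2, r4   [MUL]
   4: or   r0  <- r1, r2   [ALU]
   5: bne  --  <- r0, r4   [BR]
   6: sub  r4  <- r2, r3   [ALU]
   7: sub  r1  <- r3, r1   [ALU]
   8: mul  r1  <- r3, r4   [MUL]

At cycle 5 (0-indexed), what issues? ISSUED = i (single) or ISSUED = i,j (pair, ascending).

ISSUED = 7

[0] i0  blt  -- no-port BR/MEM
[1] i1,i2  st;sub  -- dual
[2] i3  mulh  -- WAW r0
[3] i4  or  -- RAW r0
[4] i5,i6  bne;sub  -- dual
[5] i7  sub  -- WAW r1
[6] i8  mul  -- tail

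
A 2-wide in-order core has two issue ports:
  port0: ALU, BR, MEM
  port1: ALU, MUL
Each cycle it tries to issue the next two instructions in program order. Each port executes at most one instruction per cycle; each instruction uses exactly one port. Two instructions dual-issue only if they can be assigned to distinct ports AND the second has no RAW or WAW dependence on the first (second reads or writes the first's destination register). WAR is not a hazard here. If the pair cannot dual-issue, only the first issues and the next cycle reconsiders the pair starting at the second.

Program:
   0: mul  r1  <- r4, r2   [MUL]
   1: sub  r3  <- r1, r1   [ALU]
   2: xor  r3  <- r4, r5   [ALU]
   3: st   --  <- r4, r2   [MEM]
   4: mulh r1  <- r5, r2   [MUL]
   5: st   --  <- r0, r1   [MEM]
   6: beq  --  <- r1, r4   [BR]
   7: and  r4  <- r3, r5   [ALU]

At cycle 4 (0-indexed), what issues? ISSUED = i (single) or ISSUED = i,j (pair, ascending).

ISSUED = 5

c0: i0 mul.MUL  RAW r1
c1: i1 sub.ALU  WAW r3
c2: i2,i3 xor.ALU/st.MEM  pair
c3: i4 mulh.MUL  RAW r1
c4: i5 st.MEM  no-port MEM/BR
c5: i6,i7 beq.BR/and.ALU  pair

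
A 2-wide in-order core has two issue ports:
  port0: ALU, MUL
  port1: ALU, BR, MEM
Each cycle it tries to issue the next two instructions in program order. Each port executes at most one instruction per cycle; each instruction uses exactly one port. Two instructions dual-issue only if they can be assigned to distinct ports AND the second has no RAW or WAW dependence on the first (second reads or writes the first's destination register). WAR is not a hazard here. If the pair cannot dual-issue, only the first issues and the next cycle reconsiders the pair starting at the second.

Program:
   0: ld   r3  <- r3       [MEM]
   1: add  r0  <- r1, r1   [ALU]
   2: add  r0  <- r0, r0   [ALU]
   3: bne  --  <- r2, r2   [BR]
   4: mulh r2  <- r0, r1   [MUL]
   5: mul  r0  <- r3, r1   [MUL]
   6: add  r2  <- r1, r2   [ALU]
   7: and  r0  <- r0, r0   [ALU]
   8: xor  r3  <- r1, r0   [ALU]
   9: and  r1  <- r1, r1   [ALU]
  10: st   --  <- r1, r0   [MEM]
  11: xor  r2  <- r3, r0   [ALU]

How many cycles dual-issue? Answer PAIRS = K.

PAIRS = 5

0. ld/add @i0+i1  | dual
1. add/bne @i2+i3  | dual
2. mulh @i4  | no-port MUL/MUL
3. mul/add @i5+i6  | dual
4. and @i7  | RAW r0
5. xor/and @i8+i9  | dual
6. st/xor @i10+i11  | dual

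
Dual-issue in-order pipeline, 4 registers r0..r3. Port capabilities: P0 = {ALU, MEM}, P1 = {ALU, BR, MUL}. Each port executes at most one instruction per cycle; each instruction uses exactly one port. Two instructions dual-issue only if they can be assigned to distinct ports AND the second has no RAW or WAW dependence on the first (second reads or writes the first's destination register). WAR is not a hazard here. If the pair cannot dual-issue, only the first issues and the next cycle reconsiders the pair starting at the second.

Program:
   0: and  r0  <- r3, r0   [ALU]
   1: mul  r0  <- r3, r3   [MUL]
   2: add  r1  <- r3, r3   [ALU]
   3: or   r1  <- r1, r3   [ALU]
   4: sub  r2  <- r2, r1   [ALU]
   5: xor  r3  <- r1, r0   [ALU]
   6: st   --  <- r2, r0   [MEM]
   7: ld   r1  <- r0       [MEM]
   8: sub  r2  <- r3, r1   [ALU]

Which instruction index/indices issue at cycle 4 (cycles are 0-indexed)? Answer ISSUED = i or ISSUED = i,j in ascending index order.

ISSUED = 6

t=0 i0:and.ALU ; WAW r0
t=1 i1&i2:mul.MUL;add.ALU ; 2-wide
t=2 i3:or.ALU ; RAW r1
t=3 i4&i5:sub.ALU;xor.ALU ; 2-wide
t=4 i6:st.MEM ; no-port MEM/MEM
t=5 i7:ld.MEM ; RAW r1
t=6 i8:sub.ALU ; tail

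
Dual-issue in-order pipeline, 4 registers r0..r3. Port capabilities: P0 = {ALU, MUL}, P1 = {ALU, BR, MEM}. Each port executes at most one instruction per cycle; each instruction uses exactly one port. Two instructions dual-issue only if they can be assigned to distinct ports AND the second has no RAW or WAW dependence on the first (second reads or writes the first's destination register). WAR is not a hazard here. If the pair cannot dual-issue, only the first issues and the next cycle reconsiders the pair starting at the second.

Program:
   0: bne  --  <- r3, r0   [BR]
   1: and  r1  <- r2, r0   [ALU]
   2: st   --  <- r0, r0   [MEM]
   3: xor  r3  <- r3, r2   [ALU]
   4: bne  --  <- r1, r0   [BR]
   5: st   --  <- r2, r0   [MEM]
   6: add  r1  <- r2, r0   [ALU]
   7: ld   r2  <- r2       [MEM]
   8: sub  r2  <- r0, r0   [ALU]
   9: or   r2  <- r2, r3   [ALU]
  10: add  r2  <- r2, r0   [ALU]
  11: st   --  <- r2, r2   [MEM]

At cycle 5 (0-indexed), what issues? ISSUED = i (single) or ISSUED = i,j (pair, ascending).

ISSUED = 8

#0 head=0: bne.BR/and.ALU i0&i1 2-wide
#1 head=2: st.MEM/xor.ALU i2&i3 2-wide
#2 head=4: bne.BR i4 no-port BR/MEM
#3 head=5: st.MEM/add.ALU i5&i6 2-wide
#4 head=7: ld.MEM i7 WAW r2
#5 head=8: sub.ALU i8 RAW+WAW r2
#6 head=9: or.ALU i9 RAW+WAW r2
#7 head=10: add.ALU i10 RAW r2
#8 head=11: st.MEM i11 tail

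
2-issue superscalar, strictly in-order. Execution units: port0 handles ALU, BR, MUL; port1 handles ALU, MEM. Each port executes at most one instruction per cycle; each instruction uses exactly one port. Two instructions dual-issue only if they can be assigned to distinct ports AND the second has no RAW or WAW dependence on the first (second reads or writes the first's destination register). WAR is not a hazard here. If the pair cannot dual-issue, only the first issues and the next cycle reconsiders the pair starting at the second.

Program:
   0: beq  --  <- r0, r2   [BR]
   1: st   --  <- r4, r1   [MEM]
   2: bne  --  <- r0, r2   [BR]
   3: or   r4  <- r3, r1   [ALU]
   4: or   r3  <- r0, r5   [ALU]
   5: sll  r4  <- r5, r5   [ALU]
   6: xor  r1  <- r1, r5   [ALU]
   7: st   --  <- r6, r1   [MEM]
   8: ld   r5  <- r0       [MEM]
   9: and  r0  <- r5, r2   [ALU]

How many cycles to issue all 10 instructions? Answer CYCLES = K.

0. beq.BR;st.MEM @i0+i1  | dual
1. bne.BR;or.ALU @i2+i3  | dual
2. or.ALU;sll.ALU @i4+i5  | dual
3. xor.ALU @i6  | RAW r1
4. st.MEM @i7  | no-port MEM/MEM
5. ld.MEM @i8  | RAW r5
6. and.ALU @i9  | tail

CYCLES = 7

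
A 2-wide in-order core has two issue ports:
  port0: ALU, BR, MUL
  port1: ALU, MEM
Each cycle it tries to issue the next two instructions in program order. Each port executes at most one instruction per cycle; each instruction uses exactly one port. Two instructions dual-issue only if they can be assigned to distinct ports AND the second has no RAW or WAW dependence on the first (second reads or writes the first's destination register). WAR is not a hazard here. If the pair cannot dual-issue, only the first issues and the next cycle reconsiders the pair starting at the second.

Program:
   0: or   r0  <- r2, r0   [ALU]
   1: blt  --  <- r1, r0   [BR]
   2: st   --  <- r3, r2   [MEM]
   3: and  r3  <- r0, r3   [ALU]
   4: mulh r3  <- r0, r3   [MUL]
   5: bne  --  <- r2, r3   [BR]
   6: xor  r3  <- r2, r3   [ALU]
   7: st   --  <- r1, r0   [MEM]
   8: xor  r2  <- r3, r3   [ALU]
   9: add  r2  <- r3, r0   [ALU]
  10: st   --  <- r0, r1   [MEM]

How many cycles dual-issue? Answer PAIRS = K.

t=0 i0:or ; RAW r0
t=1 i1&i2:blt;st ; pair
t=2 i3:and ; RAW+WAW r3
t=3 i4:mulh ; no-port MUL/BR
t=4 i5&i6:bne;xor ; pair
t=5 i7&i8:st;xor ; pair
t=6 i9&i10:add;st ; pair

PAIRS = 4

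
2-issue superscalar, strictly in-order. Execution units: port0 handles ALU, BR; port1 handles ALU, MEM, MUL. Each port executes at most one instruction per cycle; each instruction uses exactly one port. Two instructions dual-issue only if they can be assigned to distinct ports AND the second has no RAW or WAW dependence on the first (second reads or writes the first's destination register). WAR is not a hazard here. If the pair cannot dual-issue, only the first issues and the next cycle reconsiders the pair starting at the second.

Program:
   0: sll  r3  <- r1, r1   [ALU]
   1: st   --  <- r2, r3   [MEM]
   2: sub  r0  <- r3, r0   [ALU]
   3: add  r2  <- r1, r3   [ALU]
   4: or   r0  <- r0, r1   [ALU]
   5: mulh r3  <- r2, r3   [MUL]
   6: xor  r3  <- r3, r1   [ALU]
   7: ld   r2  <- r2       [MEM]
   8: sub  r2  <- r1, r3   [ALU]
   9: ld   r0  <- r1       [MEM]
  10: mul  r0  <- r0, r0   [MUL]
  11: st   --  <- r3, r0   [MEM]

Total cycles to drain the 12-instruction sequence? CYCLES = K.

c0: i0 sll.ALU  RAW r3
c1: i1+i2 st.MEM sub.ALU  pair
c2: i3+i4 add.ALU or.ALU  pair
c3: i5 mulh.MUL  RAW+WAW r3
c4: i6+i7 xor.ALU ld.MEM  pair
c5: i8+i9 sub.ALU ld.MEM  pair
c6: i10 mul.MUL  no-port MUL/MEM
c7: i11 st.MEM  tail

CYCLES = 8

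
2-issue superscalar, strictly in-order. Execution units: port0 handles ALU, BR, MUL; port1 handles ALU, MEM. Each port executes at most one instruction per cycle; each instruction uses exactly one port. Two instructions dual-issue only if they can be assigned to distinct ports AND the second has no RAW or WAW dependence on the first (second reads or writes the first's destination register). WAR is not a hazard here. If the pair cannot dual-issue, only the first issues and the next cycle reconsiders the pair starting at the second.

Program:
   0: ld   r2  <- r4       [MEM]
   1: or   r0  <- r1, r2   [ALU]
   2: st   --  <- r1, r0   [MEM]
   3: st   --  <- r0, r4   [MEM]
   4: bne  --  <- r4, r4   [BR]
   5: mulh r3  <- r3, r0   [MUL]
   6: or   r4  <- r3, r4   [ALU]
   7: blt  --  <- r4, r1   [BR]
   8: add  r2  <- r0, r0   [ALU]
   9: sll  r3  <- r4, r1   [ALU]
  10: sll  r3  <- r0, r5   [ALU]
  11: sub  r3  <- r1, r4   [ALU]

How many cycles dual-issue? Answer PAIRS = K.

PAIRS = 2

t=0 i0:ld ; RAW r2
t=1 i1:or ; RAW r0
t=2 i2:st ; no-port MEM/MEM
t=3 i3&i4:st/bne ; dual
t=4 i5:mulh ; RAW r3
t=5 i6:or ; RAW r4
t=6 i7&i8:blt/add ; dual
t=7 i9:sll ; WAW r3
t=8 i10:sll ; WAW r3
t=9 i11:sub ; tail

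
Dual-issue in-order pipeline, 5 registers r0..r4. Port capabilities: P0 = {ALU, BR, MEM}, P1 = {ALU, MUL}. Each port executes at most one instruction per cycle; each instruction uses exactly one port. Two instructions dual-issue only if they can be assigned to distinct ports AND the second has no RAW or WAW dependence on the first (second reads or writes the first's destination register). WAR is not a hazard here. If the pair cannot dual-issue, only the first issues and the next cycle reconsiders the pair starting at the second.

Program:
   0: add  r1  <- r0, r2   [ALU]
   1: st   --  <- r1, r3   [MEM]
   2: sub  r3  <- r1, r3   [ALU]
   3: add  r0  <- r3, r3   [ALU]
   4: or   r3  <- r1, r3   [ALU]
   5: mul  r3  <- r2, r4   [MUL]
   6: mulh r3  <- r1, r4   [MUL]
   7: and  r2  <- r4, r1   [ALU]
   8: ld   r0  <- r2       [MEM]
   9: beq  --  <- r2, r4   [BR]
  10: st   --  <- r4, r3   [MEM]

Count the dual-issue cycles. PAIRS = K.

PAIRS = 3

t=0 i0:add ; RAW r1
t=1 i1&i2:st;sub ; dual
t=2 i3&i4:add;or ; dual
t=3 i5:mul ; no-port MUL/MUL
t=4 i6&i7:mulh;and ; dual
t=5 i8:ld ; no-port MEM/BR
t=6 i9:beq ; no-port BR/MEM
t=7 i10:st ; tail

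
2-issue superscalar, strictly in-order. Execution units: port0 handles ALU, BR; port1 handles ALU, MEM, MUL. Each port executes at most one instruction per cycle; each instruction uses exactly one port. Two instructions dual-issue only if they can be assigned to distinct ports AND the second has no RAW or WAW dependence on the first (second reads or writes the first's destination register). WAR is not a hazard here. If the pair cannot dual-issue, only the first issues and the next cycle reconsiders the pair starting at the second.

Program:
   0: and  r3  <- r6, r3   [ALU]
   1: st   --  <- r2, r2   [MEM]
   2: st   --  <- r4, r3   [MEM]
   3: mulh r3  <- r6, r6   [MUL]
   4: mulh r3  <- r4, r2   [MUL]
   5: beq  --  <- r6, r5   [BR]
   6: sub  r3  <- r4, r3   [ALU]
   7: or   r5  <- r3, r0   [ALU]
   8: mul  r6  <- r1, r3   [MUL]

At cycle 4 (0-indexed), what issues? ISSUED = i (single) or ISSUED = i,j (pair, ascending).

t=0 i0,i1:and.ALU st.MEM ; dual
t=1 i2:st.MEM ; no-port MEM/MUL
t=2 i3:mulh.MUL ; no-port MUL/MUL
t=3 i4,i5:mulh.MUL beq.BR ; dual
t=4 i6:sub.ALU ; RAW r3
t=5 i7,i8:or.ALU mul.MUL ; dual

ISSUED = 6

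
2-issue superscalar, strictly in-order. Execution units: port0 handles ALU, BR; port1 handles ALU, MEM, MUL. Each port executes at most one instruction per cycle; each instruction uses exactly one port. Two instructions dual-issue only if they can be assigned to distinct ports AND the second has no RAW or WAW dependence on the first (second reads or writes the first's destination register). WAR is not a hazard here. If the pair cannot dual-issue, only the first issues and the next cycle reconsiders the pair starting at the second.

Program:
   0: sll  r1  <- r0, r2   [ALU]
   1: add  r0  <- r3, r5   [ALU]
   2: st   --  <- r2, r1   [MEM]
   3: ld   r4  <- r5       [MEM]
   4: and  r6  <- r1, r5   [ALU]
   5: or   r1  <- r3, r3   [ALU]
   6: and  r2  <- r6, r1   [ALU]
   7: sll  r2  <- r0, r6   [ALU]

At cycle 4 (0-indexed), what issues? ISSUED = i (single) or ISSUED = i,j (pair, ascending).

ISSUED = 6

c0: i0+i1 sll.ALU;add.ALU  2-wide
c1: i2 st.MEM  no-port MEM/MEM
c2: i3+i4 ld.MEM;and.ALU  2-wide
c3: i5 or.ALU  RAW r1
c4: i6 and.ALU  WAW r2
c5: i7 sll.ALU  tail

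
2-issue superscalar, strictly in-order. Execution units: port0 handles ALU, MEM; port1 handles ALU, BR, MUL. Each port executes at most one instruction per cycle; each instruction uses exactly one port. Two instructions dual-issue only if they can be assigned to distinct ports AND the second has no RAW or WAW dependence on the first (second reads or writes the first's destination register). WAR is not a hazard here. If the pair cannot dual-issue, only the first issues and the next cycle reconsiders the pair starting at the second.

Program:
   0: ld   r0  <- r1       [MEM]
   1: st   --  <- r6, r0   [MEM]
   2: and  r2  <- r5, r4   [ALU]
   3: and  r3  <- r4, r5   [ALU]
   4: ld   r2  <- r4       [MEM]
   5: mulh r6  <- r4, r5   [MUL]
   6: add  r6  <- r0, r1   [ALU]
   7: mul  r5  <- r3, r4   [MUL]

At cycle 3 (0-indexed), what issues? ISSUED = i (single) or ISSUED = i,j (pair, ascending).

t=0 i0:ld ; no-port MEM/MEM
t=1 i1+i2:st;and ; pair
t=2 i3+i4:and;ld ; pair
t=3 i5:mulh ; WAW r6
t=4 i6+i7:add;mul ; pair

ISSUED = 5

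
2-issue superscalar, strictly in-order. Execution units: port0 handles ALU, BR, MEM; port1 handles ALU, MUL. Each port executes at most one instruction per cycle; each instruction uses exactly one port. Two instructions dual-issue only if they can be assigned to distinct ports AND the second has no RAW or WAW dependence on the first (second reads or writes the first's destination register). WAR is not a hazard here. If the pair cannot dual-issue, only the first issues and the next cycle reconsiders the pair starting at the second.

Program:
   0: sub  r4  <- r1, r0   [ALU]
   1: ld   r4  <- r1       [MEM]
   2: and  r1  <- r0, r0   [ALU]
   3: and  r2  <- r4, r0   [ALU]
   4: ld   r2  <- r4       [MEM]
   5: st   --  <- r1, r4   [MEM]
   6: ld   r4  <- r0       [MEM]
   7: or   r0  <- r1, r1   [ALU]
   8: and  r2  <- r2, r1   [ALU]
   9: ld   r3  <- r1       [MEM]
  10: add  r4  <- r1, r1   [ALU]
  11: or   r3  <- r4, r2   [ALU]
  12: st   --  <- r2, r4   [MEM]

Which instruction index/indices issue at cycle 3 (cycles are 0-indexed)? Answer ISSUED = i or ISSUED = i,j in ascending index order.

ISSUED = 4

0. sub.ALU @i0  | WAW r4
1. ld.MEM and.ALU @i1,i2  | pair
2. and.ALU @i3  | WAW r2
3. ld.MEM @i4  | no-port MEM/MEM
4. st.MEM @i5  | no-port MEM/MEM
5. ld.MEM or.ALU @i6,i7  | pair
6. and.ALU ld.MEM @i8,i9  | pair
7. add.ALU @i10  | RAW r4
8. or.ALU st.MEM @i11,i12  | pair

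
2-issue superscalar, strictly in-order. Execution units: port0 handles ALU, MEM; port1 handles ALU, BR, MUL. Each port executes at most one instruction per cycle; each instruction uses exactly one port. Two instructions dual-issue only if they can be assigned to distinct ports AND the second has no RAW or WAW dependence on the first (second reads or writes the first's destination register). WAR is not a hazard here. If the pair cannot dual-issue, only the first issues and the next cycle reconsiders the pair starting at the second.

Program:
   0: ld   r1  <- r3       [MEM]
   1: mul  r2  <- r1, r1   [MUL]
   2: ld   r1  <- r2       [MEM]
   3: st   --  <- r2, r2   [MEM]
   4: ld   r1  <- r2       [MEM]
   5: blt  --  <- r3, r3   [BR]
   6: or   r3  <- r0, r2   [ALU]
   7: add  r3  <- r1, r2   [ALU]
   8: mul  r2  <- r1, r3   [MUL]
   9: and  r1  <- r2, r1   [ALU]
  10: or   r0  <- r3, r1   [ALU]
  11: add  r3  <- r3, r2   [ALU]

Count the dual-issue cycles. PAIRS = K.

PAIRS = 2

c0: i0 ld.MEM  RAW r1
c1: i1 mul.MUL  RAW r2
c2: i2 ld.MEM  no-port MEM/MEM
c3: i3 st.MEM  no-port MEM/MEM
c4: i4&i5 ld.MEM;blt.BR  dual
c5: i6 or.ALU  WAW r3
c6: i7 add.ALU  RAW r3
c7: i8 mul.MUL  RAW r2
c8: i9 and.ALU  RAW r1
c9: i10&i11 or.ALU;add.ALU  dual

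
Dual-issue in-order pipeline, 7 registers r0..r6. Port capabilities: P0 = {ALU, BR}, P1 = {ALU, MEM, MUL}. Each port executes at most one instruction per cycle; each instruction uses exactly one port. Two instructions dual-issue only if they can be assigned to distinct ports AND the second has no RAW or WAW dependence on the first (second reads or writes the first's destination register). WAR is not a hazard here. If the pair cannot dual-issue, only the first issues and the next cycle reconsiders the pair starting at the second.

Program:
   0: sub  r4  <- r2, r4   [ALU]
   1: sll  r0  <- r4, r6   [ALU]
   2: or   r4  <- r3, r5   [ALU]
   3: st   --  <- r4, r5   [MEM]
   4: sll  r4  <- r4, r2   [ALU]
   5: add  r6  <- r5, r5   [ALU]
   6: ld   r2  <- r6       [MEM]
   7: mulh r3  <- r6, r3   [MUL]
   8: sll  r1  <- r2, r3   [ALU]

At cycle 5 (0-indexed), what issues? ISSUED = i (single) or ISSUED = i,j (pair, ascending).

#0 head=0: sub i0 RAW r4
#1 head=1: sll or i1+i2 2-wide
#2 head=3: st sll i3+i4 2-wide
#3 head=5: add i5 RAW r6
#4 head=6: ld i6 no-port MEM/MUL
#5 head=7: mulh i7 RAW r3
#6 head=8: sll i8 tail

ISSUED = 7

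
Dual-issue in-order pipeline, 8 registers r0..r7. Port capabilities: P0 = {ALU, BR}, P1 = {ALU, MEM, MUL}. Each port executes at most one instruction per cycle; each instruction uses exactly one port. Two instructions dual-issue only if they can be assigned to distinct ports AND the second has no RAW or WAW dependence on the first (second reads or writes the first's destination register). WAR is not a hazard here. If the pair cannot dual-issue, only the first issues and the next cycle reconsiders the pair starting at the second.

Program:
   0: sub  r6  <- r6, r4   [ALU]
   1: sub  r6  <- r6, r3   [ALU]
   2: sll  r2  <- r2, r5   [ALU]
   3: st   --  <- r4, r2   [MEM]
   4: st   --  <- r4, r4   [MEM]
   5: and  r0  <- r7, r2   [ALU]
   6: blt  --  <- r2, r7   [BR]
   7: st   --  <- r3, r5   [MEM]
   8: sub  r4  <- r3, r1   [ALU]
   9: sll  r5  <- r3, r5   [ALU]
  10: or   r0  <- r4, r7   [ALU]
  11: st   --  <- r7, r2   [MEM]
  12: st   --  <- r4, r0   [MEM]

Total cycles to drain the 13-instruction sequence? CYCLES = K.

c0: i0 sub.ALU  RAW+WAW r6
c1: i1&i2 sub.ALU/sll.ALU  pair
c2: i3 st.MEM  no-port MEM/MEM
c3: i4&i5 st.MEM/and.ALU  pair
c4: i6&i7 blt.BR/st.MEM  pair
c5: i8&i9 sub.ALU/sll.ALU  pair
c6: i10&i11 or.ALU/st.MEM  pair
c7: i12 st.MEM  tail

CYCLES = 8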